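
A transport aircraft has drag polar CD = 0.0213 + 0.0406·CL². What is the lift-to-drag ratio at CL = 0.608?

L/D = 16.7

CD = 0.0213 + 0.0406 × 0.608² = 0.03631
L/D = CL/CD = 0.608 / 0.03631 = 16.7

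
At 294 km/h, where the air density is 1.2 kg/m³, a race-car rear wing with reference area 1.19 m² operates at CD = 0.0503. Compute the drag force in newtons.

D = 240 N

Convert speed: v = 294 km/h ÷ 3.6 = 81.67 m/s.
D = ½ρv²S·CD = ½ × 1.2 × 81.67² × 1.19 × 0.0503 = 240 N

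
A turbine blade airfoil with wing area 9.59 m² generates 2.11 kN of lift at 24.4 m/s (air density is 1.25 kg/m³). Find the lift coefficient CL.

CL = 0.591

From L = ½ρv²S·CL, rearranging gives CL = 2L/(ρv²S).
CL = 2 × 2110 / (1.25 × 24.4² × 9.59) = 0.591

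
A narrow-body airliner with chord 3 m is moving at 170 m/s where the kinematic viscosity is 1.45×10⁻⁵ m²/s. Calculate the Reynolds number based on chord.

Re = 3.52×10^7

Re = v·c/ν = 170 × 3 / (1.45×10⁻⁵) = 3.52×10^7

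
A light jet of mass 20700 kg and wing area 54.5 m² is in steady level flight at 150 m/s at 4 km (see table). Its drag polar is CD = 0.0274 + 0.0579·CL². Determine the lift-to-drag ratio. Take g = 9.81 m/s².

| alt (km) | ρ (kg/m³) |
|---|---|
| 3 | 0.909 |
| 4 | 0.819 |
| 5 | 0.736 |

L/D = 11

At 4 km, from the table: ρ = 0.819 kg/m³.
Level flight ⇒ L = W = m·g = 20700 × 9.81 = 2.0307×10^5 N.
q = ½ρv² = ½ × 0.819 × 150² = 9214 Pa.
Required CL = L/(qS) = 2.0307×10^5/(9214·54.5) = 0.4044.
CD = 0.0274 + 0.0579 × 0.4044² = 0.03687.
L/D = CL/CD = 0.4044 / 0.03687 = 11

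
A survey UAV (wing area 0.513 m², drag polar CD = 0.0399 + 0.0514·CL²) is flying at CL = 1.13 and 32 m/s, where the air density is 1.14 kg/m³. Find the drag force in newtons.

CD = 0.0399 + 0.0514 × 1.13² = 0.1055
D = ½ρv²S·CD = ½ × 1.14 × 32² × 0.513 × 0.1055 = 31.6 N

D = 31.6 N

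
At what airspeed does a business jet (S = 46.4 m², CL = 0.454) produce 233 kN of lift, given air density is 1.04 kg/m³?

L = ½ρv²S·CL ⇒ v = √(2L/(ρ·S·CL))
v = √(2 × 2.33×10^5 / (1.04 × 46.4 × 0.454)) = √21270 = 146 m/s

v = 146 m/s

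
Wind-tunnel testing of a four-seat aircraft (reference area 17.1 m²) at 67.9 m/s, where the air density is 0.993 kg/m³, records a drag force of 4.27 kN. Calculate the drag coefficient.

From D = ½ρv²S·CD, rearranging gives CD = 2D/(ρv²S).
CD = 2 × 4270 / (0.993 × 67.9² × 17.1) = 0.109

CD = 0.109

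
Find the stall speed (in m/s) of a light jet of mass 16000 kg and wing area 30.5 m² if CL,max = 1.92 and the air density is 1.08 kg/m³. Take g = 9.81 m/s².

V_stall = 70.5 m/s

Stall occurs when L = W at CL,max. W = mg = 16000 × 9.81 = 1.57×10^5 N.
V_stall = √(2W/(ρ·S·CL,max)) = √(2 × 1.57×10^5 / (1.08 × 30.5 × 1.92))
V_stall = √4964 = 70.5 m/s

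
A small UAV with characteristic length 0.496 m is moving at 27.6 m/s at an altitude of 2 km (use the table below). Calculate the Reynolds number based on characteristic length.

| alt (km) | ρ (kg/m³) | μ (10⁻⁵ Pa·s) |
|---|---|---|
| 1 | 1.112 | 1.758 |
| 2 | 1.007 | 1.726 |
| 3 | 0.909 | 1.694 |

Re = 7.99×10^5

At 2 km, from the table: ρ = 1.007 kg/m³, μ = 1.726×10⁻⁵ Pa·s.
Re = ρ·v·c/μ = 1.007 × 27.6 × 0.496 / (1.726×10⁻⁵) = 7.99×10^5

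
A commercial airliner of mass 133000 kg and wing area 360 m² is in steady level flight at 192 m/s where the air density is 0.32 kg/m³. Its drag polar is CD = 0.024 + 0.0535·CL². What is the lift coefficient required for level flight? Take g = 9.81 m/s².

CL = 0.614

Weight W = mg = 133000 × 9.81 = 1.3047×10^6 N; in level flight L = W.
q = ½ρv² = ½ × 0.32 × 192² = 5898 Pa.
Required CL = L/(qS) = 1.3047×10^6/(5898·360) = 0.6145.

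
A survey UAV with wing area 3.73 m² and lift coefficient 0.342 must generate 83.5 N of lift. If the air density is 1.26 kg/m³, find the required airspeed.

v = 10.2 m/s

L = ½ρv²S·CL ⇒ v = √(2L/(ρ·S·CL))
v = √(2 × 83.5 / (1.26 × 3.73 × 0.342)) = √103.9 = 10.2 m/s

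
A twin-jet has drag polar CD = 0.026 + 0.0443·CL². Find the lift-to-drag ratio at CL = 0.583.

L/D = 14.2

CD = 0.026 + 0.0443 × 0.583² = 0.04106
L/D = CL/CD = 0.583 / 0.04106 = 14.2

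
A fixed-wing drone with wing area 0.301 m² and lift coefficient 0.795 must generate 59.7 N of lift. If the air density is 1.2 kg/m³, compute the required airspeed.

v = 20.4 m/s

L = ½ρv²S·CL ⇒ v = √(2L/(ρ·S·CL))
v = √(2 × 59.7 / (1.2 × 0.301 × 0.795)) = √415.8 = 20.4 m/s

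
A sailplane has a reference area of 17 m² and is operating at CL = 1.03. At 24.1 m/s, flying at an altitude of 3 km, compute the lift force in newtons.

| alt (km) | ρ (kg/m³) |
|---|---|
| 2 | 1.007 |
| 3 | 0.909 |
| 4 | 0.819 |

At 3 km, from the table: ρ = 0.909 kg/m³.
L = ½ρv²S·CL = ½ × 0.909 × 24.1² × 17 × 1.03 = 4620 N

L = 4620 N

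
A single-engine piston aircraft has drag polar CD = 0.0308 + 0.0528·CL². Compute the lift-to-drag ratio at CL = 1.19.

L/D = 11.3

CD = 0.0308 + 0.0528 × 1.19² = 0.1056
L/D = CL/CD = 1.19 / 0.1056 = 11.3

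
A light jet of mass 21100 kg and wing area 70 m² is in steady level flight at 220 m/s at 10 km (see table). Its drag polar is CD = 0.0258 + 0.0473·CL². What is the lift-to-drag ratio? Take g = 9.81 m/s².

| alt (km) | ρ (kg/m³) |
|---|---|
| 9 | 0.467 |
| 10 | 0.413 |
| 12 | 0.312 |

L/D = 9.88

At 10 km, from the table: ρ = 0.413 kg/m³.
Weight W = mg = 21100 × 9.81 = 2.0699×10^5 N; in level flight L = W.
Dynamic pressure q = 0.5 × 0.413 × 220² = 9995 Pa.
Required CL = L/(qS) = 2.0699×10^5/(9995·70) = 0.2959.
CD = 0.0258 + 0.0473 × 0.2959² = 0.02994.
L/D = CL/CD = 0.2959 / 0.02994 = 9.88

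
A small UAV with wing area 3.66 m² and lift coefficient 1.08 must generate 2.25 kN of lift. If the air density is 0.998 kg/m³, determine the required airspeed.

v = 33.8 m/s

L = ½ρv²S·CL ⇒ v = √(2L/(ρ·S·CL))
v = √(2 × 2250 / (0.998 × 3.66 × 1.08)) = √1141 = 33.8 m/s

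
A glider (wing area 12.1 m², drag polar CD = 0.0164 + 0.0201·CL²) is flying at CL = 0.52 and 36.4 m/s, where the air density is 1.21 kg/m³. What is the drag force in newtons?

D = 212 N

CD = 0.0164 + 0.0201 × 0.52² = 0.02184
D = ½ρv²S·CD = ½ × 1.21 × 36.4² × 12.1 × 0.02184 = 212 N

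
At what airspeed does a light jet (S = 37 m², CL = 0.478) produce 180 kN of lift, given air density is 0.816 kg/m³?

L = ½ρv²S·CL ⇒ v = √(2L/(ρ·S·CL))
v = √(2 × 1.8×10^5 / (0.816 × 37 × 0.478)) = √24940 = 158 m/s

v = 158 m/s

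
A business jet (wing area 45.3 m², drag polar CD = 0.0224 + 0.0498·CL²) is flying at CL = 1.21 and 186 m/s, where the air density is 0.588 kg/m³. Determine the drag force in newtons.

CD = 0.0224 + 0.0498 × 1.21² = 0.09531
D = ½ρv²S·CD = ½ × 0.588 × 186² × 45.3 × 0.09531 = 43900 N

D = 43900 N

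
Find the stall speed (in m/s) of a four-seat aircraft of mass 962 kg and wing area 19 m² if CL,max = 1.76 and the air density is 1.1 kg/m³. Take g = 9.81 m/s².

Weight W = mg = 962 × 9.81 = 9437 N.
V_stall = √(2W/(ρ·S·CL,max)) = √(2 × 9437 / (1.1 × 19 × 1.76))
V_stall = √513.1 = 22.7 m/s

V_stall = 22.7 m/s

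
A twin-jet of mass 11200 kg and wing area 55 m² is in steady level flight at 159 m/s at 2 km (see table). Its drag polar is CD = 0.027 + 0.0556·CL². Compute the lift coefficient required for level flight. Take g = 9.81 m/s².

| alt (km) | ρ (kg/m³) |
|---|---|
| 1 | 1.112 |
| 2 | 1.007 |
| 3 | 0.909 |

At 2 km, from the table: ρ = 1.007 kg/m³.
In steady level flight, lift balances weight: W = mg = 11200 × 9.81 = 1.0987×10^5 N.
Dynamic pressure q = 0.5 × 1.007 × 159² = 12730 Pa.
CL = 2W/(ρv²S) = 2×1.0987×10^5/(1.007×159²×55) = 0.1569.

CL = 0.157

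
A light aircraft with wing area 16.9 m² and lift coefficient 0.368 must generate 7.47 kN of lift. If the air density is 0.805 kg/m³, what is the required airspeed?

L = ½ρv²S·CL ⇒ v = √(2L/(ρ·S·CL))
v = √(2 × 7470 / (0.805 × 16.9 × 0.368)) = √2984 = 54.6 m/s

v = 54.6 m/s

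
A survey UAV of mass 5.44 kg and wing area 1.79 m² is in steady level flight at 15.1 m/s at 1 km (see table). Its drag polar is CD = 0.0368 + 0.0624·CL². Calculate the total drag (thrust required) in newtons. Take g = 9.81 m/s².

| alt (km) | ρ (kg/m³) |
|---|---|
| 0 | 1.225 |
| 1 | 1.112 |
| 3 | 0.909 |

At 1 km, from the table: ρ = 1.112 kg/m³.
In steady level flight, lift balances weight: W = mg = 5.44 × 9.81 = 53.366 N.
q = ½ρv² = ½ × 1.112 × 15.1² = 126.8 Pa.
CL = W/(q·S) = 53.366 / (126.8 × 1.79) = 0.2352.
CD = 0.0368 + 0.0624 × 0.2352² = 0.04025.
D = q·S·CD = 126.8 × 1.79 × 0.04025 = 9.134 N

D = 9.13 N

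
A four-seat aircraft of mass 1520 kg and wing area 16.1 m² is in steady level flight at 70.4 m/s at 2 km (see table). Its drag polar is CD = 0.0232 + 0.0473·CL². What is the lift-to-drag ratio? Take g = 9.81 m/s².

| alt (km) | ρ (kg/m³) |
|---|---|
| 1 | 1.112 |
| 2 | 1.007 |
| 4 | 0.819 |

L/D = 12.5

At 2 km, from the table: ρ = 1.007 kg/m³.
Weight W = mg = 1520 × 9.81 = 14911 N; in level flight L = W.
Dynamic pressure q = 0.5 × 1.007 × 70.4² = 2495 Pa.
Required CL = L/(qS) = 14911/(2495·16.1) = 0.3711.
CD = 0.0232 + 0.0473 × 0.3711² = 0.02972.
L/D = CL/CD = 0.3711 / 0.02972 = 12.5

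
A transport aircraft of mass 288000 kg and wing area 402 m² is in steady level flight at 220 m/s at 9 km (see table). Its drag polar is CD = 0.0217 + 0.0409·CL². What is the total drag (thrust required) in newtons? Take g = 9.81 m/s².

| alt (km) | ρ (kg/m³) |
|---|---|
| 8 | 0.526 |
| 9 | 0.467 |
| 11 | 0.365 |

D = 1.7×10^5 N

At 9 km, from the table: ρ = 0.467 kg/m³.
Weight W = mg = 288000 × 9.81 = 2.8253×10^6 N; in level flight L = W.
q = ½ρv² = ½ × 0.467 × 220² = 11300 Pa.
Required CL = L/(qS) = 2.8253×10^6/(11300·402) = 0.6219.
CD = 0.0217 + 0.0409 × 0.6219² = 0.03752.
D = q·S·CD = 11300 × 402 × 0.03752 = 1.704×10^5 N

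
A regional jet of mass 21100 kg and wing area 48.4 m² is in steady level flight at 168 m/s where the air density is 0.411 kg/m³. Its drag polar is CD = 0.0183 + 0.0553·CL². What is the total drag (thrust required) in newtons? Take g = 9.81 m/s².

D = 13600 N

In steady level flight, lift balances weight: W = mg = 21100 × 9.81 = 2.0699×10^5 N.
q = ½ρv² = ½ × 0.411 × 168² = 5800 Pa.
Required CL = L/(qS) = 2.0699×10^5/(5800·48.4) = 0.7374.
CD = 0.0183 + 0.0553 × 0.7374² = 0.04837.
D = q·S·CD = 5800 × 48.4 × 0.04837 = 13580 N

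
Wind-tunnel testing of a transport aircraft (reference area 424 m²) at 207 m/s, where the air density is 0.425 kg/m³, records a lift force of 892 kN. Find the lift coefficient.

From L = ½ρv²S·CL, rearranging gives CL = 2L/(ρv²S).
CL = 2 × 8.92×10^5 / (0.425 × 207² × 424) = 0.231

CL = 0.231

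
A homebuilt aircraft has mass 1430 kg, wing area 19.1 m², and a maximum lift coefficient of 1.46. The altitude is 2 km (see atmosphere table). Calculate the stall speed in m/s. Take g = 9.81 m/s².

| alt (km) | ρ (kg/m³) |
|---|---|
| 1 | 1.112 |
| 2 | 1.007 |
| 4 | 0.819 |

At 2 km, from the table: ρ = 1.007 kg/m³.
At stall, lift equals weight: L = W = m·g = 1430 × 9.81 = 14030 N.
From L = ½ρV²S·CL,max = W: V_stall = √(2W/(ρSCL,max)) = √(2·14030/(1.007·19.1·1.46))
V_stall = √999.1 = 31.6 m/s

V_stall = 31.6 m/s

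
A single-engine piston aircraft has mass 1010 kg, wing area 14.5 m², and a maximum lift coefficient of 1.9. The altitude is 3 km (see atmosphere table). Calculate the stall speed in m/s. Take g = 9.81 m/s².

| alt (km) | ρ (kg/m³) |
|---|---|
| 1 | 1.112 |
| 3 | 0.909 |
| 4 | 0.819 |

V_stall = 28.1 m/s

At 3 km, from the table: ρ = 0.909 kg/m³.
At stall, lift equals weight: L = W = m·g = 1010 × 9.81 = 9908 N.
V_stall = √(2W/(ρ·S·CL,max)) = √(2 × 9908 / (0.909 × 14.5 × 1.9))
V_stall = √791.3 = 28.1 m/s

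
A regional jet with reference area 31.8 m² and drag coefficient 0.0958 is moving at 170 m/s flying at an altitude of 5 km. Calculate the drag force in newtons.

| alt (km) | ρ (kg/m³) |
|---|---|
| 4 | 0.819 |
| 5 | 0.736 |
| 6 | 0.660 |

At 5 km, from the table: ρ = 0.736 kg/m³.
Dynamic pressure q = ½ρv² = ½ × 0.736 × 170² = 10640 Pa.
D = q·S·CD = 10640 × 31.8 × 0.0958 = 32400 N ≈ 32.4 kN

D = 32400 N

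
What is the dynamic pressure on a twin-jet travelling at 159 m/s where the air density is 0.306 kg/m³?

q = 3870 Pa

q = ½ρv² = ½ × 0.306 × 159² = 3870 Pa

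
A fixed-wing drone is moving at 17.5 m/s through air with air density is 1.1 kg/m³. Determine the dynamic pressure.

q = 168 Pa

q = ½ρv² = ½ × 1.1 × 17.5² = 168 Pa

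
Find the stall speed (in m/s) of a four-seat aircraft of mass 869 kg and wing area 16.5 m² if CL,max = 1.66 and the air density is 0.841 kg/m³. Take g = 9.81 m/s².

Stall occurs when L = W at CL,max. W = mg = 869 × 9.81 = 8525 N.
From L = ½ρV²S·CL,max = W: V_stall = √(2W/(ρSCL,max)) = √(2·8525/(0.841·16.5·1.66))
V_stall = √740.2 = 27.2 m/s

V_stall = 27.2 m/s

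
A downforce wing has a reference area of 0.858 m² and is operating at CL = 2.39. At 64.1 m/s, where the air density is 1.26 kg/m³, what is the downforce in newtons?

L = ½ρv²S·CL = ½ × 1.26 × 64.1² × 0.858 × 2.39 = 5310 N ≈ 5.31 kN

L = 5310 N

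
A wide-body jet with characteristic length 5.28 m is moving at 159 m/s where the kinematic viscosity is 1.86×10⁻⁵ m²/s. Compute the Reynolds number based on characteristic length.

Re = 4.51×10^7

Re = v·c/ν = 159 × 5.28 / (1.86×10⁻⁵) = 4.51×10^7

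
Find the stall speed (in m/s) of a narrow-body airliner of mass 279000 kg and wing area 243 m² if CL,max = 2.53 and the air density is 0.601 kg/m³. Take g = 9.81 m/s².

Weight W = mg = 279000 × 9.81 = 2.737×10^6 N.
From L = ½ρV²S·CL,max = W: V_stall = √(2W/(ρSCL,max)) = √(2·2.737×10^6/(0.601·243·2.53))
V_stall = √14820 = 122 m/s

V_stall = 122 m/s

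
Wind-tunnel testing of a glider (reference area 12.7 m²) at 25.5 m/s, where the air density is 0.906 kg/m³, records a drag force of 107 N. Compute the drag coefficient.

CD = 0.0286

From D = ½ρv²S·CD, rearranging gives CD = 2D/(ρv²S).
CD = 2 × 107 / (0.906 × 25.5² × 12.7) = 0.0286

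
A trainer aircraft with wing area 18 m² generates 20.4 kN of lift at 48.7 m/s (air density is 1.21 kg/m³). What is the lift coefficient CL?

CL = 0.79

From L = ½ρv²S·CL, rearranging gives CL = 2L/(ρv²S).
CL = 2 × 20400 / (1.21 × 48.7² × 18) = 0.79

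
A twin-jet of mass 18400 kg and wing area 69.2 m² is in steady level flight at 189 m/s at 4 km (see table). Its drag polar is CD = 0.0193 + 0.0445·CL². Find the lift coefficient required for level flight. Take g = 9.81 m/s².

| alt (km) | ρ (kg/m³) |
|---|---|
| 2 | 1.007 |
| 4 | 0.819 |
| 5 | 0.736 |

At 4 km, from the table: ρ = 0.819 kg/m³.
In steady level flight, lift balances weight: W = mg = 18400 × 9.81 = 1.805×10^5 N.
Dynamic pressure q = 0.5 × 0.819 × 189² = 14630 Pa.
CL = 2W/(ρv²S) = 2×1.805×10^5/(0.819×189²×69.2) = 0.1783.

CL = 0.178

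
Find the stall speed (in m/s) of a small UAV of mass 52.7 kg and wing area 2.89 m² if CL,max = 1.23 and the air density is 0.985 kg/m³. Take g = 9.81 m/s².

V_stall = 17.2 m/s

Weight W = mg = 52.7 × 9.81 = 517 N.
V_stall = √(2W/(ρ·S·CL,max)) = √(2 × 517 / (0.985 × 2.89 × 1.23))
V_stall = √295.3 = 17.2 m/s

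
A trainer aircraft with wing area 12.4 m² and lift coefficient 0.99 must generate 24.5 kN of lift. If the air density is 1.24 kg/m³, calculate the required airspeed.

L = ½ρv²S·CL ⇒ v = √(2L/(ρ·S·CL))
v = √(2 × 24500 / (1.24 × 12.4 × 0.99)) = √3219 = 56.7 m/s

v = 56.7 m/s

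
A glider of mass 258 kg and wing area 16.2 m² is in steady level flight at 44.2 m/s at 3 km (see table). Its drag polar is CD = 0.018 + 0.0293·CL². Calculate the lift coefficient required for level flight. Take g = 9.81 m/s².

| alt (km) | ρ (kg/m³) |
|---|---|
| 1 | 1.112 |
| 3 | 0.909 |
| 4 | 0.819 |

At 3 km, from the table: ρ = 0.909 kg/m³.
Weight W = mg = 258 × 9.81 = 2531 N; in level flight L = W.
Dynamic pressure q = 0.5 × 0.909 × 44.2² = 887.9 Pa.
Required CL = L/(qS) = 2531/(887.9·16.2) = 0.176.

CL = 0.176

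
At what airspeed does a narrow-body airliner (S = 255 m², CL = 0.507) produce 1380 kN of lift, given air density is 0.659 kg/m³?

L = ½ρv²S·CL ⇒ v = √(2L/(ρ·S·CL))
v = √(2 × 1.38×10^6 / (0.659 × 255 × 0.507)) = √32390 = 180 m/s

v = 180 m/s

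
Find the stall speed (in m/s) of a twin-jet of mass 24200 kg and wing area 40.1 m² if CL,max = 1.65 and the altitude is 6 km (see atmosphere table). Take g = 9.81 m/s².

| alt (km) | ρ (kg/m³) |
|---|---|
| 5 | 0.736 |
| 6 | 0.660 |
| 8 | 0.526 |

V_stall = 104 m/s

At 6 km, from the table: ρ = 0.660 kg/m³.
At stall, lift equals weight: L = W = m·g = 24200 × 9.81 = 2.374×10^5 N.
From L = ½ρV²S·CL,max = W: V_stall = √(2W/(ρSCL,max)) = √(2·2.374×10^5/(0.66·40.1·1.65))
V_stall = √10870 = 104 m/s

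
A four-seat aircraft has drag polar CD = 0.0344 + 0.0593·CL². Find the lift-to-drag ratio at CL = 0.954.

CD = 0.0344 + 0.0593 × 0.954² = 0.08837
L/D = CL/CD = 0.954 / 0.08837 = 10.8

L/D = 10.8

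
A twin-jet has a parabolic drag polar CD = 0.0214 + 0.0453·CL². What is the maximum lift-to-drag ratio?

For CD = CD0 + K·CL², (L/D)max occurs at CL* = √(CD0/K) and equals 1/(2√(K·CD0)).
(L/D)max = 1/(2√(0.0453 × 0.0214)) = 1/(2 × 0.03114) = 16.1

(L/D)max = 16.1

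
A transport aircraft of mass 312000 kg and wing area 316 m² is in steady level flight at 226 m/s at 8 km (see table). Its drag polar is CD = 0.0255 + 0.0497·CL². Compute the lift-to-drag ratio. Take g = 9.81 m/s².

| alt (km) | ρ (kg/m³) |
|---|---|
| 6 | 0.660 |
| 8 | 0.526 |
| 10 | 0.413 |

At 8 km, from the table: ρ = 0.526 kg/m³.
Weight W = mg = 312000 × 9.81 = 3.0607×10^6 N; in level flight L = W.
Dynamic pressure q = 0.5 × 0.526 × 226² = 13430 Pa.
CL = W/(q·S) = 3.0607×10^6 / (13430 × 316) = 0.721.
CD = 0.0255 + 0.0497 × 0.721² = 0.05134.
L/D = CL/CD = 0.721 / 0.05134 = 14

L/D = 14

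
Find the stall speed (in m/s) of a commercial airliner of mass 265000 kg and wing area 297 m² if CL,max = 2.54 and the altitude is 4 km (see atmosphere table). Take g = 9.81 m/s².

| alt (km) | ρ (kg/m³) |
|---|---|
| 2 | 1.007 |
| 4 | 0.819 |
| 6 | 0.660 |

V_stall = 91.7 m/s

At 4 km, from the table: ρ = 0.819 kg/m³.
At stall, lift equals weight: L = W = m·g = 265000 × 9.81 = 2.6×10^6 N.
From L = ½ρV²S·CL,max = W: V_stall = √(2W/(ρSCL,max)) = √(2·2.6×10^6/(0.819·297·2.54))
V_stall = √8415 = 91.7 m/s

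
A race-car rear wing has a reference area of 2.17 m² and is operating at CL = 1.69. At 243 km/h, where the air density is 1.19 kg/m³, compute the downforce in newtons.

L = 9940 N

Convert speed: v = 243 km/h ÷ 3.6 = 67.5 m/s.
L = ½ρv²S·CL = ½ × 1.19 × 67.5² × 2.17 × 1.69 = 9940 N ≈ 9.94 kN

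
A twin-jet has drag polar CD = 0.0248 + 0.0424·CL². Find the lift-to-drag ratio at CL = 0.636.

L/D = 15.2

CD = 0.0248 + 0.0424 × 0.636² = 0.04195
L/D = CL/CD = 0.636 / 0.04195 = 15.2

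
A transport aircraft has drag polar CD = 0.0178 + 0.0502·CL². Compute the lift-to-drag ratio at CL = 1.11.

L/D = 13.9

CD = 0.0178 + 0.0502 × 1.11² = 0.07965
L/D = CL/CD = 1.11 / 0.07965 = 13.9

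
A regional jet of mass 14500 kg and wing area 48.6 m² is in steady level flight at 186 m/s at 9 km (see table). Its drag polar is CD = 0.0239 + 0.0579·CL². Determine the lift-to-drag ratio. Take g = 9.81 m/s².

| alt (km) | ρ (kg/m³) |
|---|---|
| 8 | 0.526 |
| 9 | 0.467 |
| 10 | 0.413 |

At 9 km, from the table: ρ = 0.467 kg/m³.
Level flight ⇒ L = W = m·g = 14500 × 9.81 = 1.4224×10^5 N.
q = ½ρv² = ½ × 0.467 × 186² = 8078 Pa.
CL = W/(q·S) = 1.4224×10^5 / (8078 × 48.6) = 0.3623.
CD = 0.0239 + 0.0579 × 0.3623² = 0.0315.
L/D = CL/CD = 0.3623 / 0.0315 = 11.5

L/D = 11.5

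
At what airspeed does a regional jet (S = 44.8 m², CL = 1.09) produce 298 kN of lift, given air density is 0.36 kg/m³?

L = ½ρv²S·CL ⇒ v = √(2L/(ρ·S·CL))
v = √(2 × 2.98×10^5 / (0.36 × 44.8 × 1.09)) = √33900 = 184 m/s

v = 184 m/s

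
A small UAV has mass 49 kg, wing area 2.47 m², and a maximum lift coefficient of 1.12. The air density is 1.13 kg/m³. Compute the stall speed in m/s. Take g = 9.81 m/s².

Stall occurs when L = W at CL,max. W = mg = 49 × 9.81 = 480.7 N.
V_stall = √(2W/(ρ·S·CL,max)) = √(2 × 480.7 / (1.13 × 2.47 × 1.12))
V_stall = √307.5 = 17.5 m/s

V_stall = 17.5 m/s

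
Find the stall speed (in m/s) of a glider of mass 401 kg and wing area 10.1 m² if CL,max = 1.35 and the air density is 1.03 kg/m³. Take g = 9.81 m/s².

V_stall = 23.7 m/s

Weight W = mg = 401 × 9.81 = 3934 N.
V_stall = √(2W/(ρ·S·CL,max)) = √(2 × 3934 / (1.03 × 10.1 × 1.35))
V_stall = √560.2 = 23.7 m/s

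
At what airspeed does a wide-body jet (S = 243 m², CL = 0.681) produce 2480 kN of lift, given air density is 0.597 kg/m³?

L = ½ρv²S·CL ⇒ v = √(2L/(ρ·S·CL))
v = √(2 × 2.48×10^6 / (0.597 × 243 × 0.681)) = √50210 = 224 m/s

v = 224 m/s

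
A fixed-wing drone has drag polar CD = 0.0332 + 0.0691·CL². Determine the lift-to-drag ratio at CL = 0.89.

CD = 0.0332 + 0.0691 × 0.89² = 0.08793
L/D = CL/CD = 0.89 / 0.08793 = 10.1

L/D = 10.1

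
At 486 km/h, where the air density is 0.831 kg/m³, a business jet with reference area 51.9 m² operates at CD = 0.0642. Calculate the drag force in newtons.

Convert speed: v = 486 km/h ÷ 3.6 = 135 m/s.
Dynamic pressure q = ½ρv² = ½ × 0.831 × 135² = 7572 Pa.
D = q·S·CD = 7572 × 51.9 × 0.0642 = 25200 N ≈ 25.2 kN

D = 25200 N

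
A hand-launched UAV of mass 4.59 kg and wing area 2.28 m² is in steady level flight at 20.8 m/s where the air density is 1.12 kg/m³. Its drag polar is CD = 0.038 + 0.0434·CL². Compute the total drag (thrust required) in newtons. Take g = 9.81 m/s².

In steady level flight, lift balances weight: W = mg = 4.59 × 9.81 = 45.028 N.
Dynamic pressure q = 0.5 × 1.12 × 20.8² = 242.3 Pa.
CL = 2W/(ρv²S) = 2×45.028/(1.12×20.8²×2.28) = 0.08151.
CD = 0.038 + 0.0434 × 0.08151² = 0.03829.
D = q·S·CD = 242.3 × 2.28 × 0.03829 = 21.15 N

D = 21.2 N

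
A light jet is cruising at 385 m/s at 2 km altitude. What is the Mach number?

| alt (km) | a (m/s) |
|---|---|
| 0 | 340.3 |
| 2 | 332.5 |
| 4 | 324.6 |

At 2 km, from the table: a = 332.5 m/s.
M = v/a = 385 / 332.5 = 1.16

M = 1.16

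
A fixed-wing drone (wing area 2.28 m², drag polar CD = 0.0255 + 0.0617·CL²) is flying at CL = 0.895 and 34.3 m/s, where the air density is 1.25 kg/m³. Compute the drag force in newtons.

D = 126 N

CD = 0.0255 + 0.0617 × 0.895² = 0.07492
D = ½ρv²S·CD = ½ × 1.25 × 34.3² × 2.28 × 0.07492 = 126 N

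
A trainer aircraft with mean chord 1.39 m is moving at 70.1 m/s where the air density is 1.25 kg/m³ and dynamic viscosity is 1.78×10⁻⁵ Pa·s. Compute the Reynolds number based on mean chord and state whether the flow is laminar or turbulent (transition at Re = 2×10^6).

Re = ρ·v·c/μ = 1.25 × 70.1 × 1.39 / (1.78×10⁻⁵) = 6.84×10^6
Since 6.84×10^6 > 2×10^6, the flow is turbulent.

Re = 6.84×10^6 (turbulent)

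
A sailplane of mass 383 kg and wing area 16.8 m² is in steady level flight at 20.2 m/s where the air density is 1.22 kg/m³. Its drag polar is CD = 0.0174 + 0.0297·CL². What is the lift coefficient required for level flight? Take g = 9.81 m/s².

Weight W = mg = 383 × 9.81 = 3757.2 N; in level flight L = W.
q = ½ρv² = ½ × 1.22 × 20.2² = 248.9 Pa.
Required CL = L/(qS) = 3757.2/(248.9·16.8) = 0.8985.

CL = 0.899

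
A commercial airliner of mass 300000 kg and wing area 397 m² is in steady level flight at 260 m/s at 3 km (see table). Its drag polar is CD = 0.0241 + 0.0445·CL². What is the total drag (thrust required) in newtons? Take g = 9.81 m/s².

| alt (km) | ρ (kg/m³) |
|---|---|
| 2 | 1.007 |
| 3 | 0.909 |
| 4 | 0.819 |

D = 3.26×10^5 N

At 3 km, from the table: ρ = 0.909 kg/m³.
Weight W = mg = 300000 × 9.81 = 2.943×10^6 N; in level flight L = W.
Dynamic pressure q = 0.5 × 0.909 × 260² = 30720 Pa.
Required CL = L/(qS) = 2.943×10^6/(30720·397) = 0.2413.
CD = 0.0241 + 0.0445 × 0.2413² = 0.02669.
D = q·S·CD = 30720 × 397 × 0.02669 = 3.256×10^5 N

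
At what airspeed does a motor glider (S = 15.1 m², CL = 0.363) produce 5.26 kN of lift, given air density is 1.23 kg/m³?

v = 39.5 m/s

L = ½ρv²S·CL ⇒ v = √(2L/(ρ·S·CL))
v = √(2 × 5260 / (1.23 × 15.1 × 0.363)) = √1560 = 39.5 m/s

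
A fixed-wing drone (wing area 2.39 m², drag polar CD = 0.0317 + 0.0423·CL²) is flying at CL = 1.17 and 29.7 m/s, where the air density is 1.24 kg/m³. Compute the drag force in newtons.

D = 117 N

CD = 0.0317 + 0.0423 × 1.17² = 0.0896
D = ½ρv²S·CD = ½ × 1.24 × 29.7² × 2.39 × 0.0896 = 117 N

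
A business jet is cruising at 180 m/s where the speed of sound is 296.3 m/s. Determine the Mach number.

M = v/a = 180 / 296.3 = 0.607

M = 0.607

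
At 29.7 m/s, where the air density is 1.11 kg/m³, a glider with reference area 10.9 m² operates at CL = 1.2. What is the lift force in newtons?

L = 6400 N

Dynamic pressure q = ½ρv² = ½ × 1.11 × 29.7² = 489.6 Pa.
L = q·S·CL = 489.6 × 10.9 × 1.2 = 6400 N ≈ 6.4 kN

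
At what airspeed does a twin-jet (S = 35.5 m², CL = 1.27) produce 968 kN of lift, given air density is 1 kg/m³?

v = 207 m/s

L = ½ρv²S·CL ⇒ v = √(2L/(ρ·S·CL))
v = √(2 × 9.68×10^5 / (1 × 35.5 × 1.27)) = √42940 = 207 m/s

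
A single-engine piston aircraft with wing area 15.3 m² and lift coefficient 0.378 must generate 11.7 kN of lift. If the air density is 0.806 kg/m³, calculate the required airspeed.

v = 70.9 m/s

L = ½ρv²S·CL ⇒ v = √(2L/(ρ·S·CL))
v = √(2 × 11700 / (0.806 × 15.3 × 0.378)) = √5020 = 70.9 m/s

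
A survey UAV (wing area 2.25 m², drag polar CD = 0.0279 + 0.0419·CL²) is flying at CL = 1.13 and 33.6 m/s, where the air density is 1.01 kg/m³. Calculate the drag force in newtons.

CD = 0.0279 + 0.0419 × 1.13² = 0.0814
D = ½ρv²S·CD = ½ × 1.01 × 33.6² × 2.25 × 0.0814 = 104 N

D = 104 N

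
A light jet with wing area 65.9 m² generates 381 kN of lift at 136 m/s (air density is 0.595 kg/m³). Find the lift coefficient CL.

From L = ½ρv²S·CL, rearranging gives CL = 2L/(ρv²S).
CL = 2 × 3.81×10^5 / (0.595 × 136² × 65.9) = 1.05

CL = 1.05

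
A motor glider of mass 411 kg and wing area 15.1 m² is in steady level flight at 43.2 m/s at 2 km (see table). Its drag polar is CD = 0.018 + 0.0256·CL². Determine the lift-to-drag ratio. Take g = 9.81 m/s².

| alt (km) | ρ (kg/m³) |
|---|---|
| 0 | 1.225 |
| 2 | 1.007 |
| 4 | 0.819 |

L/D = 14.2

At 2 km, from the table: ρ = 1.007 kg/m³.
In steady level flight, lift balances weight: W = mg = 411 × 9.81 = 4031.9 N.
q = ½ρv² = ½ × 1.007 × 43.2² = 939.7 Pa.
CL = W/(q·S) = 4031.9 / (939.7 × 15.1) = 0.2842.
CD = 0.018 + 0.0256 × 0.2842² = 0.02007.
L/D = CL/CD = 0.2842 / 0.02007 = 14.2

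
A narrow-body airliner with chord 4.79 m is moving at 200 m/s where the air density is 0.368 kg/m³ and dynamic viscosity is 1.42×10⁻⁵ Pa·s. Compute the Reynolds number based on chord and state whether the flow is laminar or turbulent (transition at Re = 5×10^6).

Re = ρ·v·c/μ = 0.368 × 200 × 4.79 / (1.42×10⁻⁵) = 2.48×10^7
Since 2.48×10^7 > 5×10^6, the flow is turbulent.

Re = 2.48×10^7 (turbulent)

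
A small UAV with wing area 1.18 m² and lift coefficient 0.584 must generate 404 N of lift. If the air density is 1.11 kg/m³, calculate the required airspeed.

L = ½ρv²S·CL ⇒ v = √(2L/(ρ·S·CL))
v = √(2 × 404 / (1.11 × 1.18 × 0.584)) = √1056 = 32.5 m/s

v = 32.5 m/s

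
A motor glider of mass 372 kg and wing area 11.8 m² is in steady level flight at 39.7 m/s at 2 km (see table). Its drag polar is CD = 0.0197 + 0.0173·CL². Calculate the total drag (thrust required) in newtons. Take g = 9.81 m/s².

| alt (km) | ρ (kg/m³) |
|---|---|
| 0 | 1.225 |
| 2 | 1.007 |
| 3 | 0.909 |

At 2 km, from the table: ρ = 1.007 kg/m³.
Level flight ⇒ L = W = m·g = 372 × 9.81 = 3649.3 N.
Dynamic pressure q = 0.5 × 1.007 × 39.7² = 793.6 Pa.
CL = W/(q·S) = 3649.3 / (793.6 × 11.8) = 0.3897.
CD = 0.0197 + 0.0173 × 0.3897² = 0.02233.
D = q·S·CD = 793.6 × 11.8 × 0.02233 = 209.1 N

D = 209 N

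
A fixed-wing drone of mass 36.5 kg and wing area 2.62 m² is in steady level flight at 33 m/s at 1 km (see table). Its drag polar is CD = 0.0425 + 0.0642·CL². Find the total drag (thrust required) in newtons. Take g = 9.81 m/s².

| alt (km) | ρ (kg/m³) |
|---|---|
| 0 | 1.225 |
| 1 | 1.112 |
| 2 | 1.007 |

D = 72.6 N

At 1 km, from the table: ρ = 1.112 kg/m³.
Weight W = mg = 36.5 × 9.81 = 358.06 N; in level flight L = W.
q = ½ρv² = ½ × 1.112 × 33² = 605.5 Pa.
CL = 2W/(ρv²S) = 2×358.06/(1.112×33²×2.62) = 0.2257.
CD = 0.0425 + 0.0642 × 0.2257² = 0.04577.
D = q·S·CD = 605.5 × 2.62 × 0.04577 = 72.61 N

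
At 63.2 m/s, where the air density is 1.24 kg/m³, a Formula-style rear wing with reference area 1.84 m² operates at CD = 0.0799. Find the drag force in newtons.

D = 364 N

Dynamic pressure q = ½ρv² = ½ × 1.24 × 63.2² = 2476 Pa.
D = q·S·CD = 2476 × 1.84 × 0.0799 = 364 N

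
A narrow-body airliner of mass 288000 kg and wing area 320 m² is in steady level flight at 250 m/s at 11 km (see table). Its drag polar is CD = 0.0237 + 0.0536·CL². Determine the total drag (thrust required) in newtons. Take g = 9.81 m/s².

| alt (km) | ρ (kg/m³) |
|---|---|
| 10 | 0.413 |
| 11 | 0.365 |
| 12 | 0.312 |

At 11 km, from the table: ρ = 0.365 kg/m³.
Level flight ⇒ L = W = m·g = 288000 × 9.81 = 2.8253×10^6 N.
q = ½ρv² = ½ × 0.365 × 250² = 11410 Pa.
Required CL = L/(qS) = 2.8253×10^6/(11410·320) = 0.774.
CD = 0.0237 + 0.0536 × 0.774² = 0.05581.
D = q·S·CD = 11410 × 320 × 0.05581 = 2.037×10^5 N

D = 2.04×10^5 N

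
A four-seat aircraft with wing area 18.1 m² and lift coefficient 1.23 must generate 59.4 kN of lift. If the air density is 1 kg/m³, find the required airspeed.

L = ½ρv²S·CL ⇒ v = √(2L/(ρ·S·CL))
v = √(2 × 59400 / (1 × 18.1 × 1.23)) = √5336 = 73 m/s

v = 73 m/s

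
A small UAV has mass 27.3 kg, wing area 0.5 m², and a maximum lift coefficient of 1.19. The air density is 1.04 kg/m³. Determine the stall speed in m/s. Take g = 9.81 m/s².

V_stall = 29.4 m/s

Stall occurs when L = W at CL,max. W = mg = 27.3 × 9.81 = 267.8 N.
From L = ½ρV²S·CL,max = W: V_stall = √(2W/(ρSCL,max)) = √(2·267.8/(1.04·0.5·1.19))
V_stall = √865.6 = 29.4 m/s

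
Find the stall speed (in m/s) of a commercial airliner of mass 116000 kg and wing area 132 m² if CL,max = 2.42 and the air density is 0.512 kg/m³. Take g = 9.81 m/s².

V_stall = 118 m/s

Stall occurs when L = W at CL,max. W = mg = 116000 × 9.81 = 1.138×10^6 N.
V_stall = √(2W/(ρ·S·CL,max)) = √(2 × 1.138×10^6 / (0.512 × 132 × 2.42))
V_stall = √13920 = 118 m/s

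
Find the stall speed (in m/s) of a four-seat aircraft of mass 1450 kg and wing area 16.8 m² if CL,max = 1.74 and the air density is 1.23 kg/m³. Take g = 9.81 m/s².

Stall occurs when L = W at CL,max. W = mg = 1450 × 9.81 = 14220 N.
From L = ½ρV²S·CL,max = W: V_stall = √(2W/(ρSCL,max)) = √(2·14220/(1.23·16.8·1.74))
V_stall = √791.2 = 28.1 m/s

V_stall = 28.1 m/s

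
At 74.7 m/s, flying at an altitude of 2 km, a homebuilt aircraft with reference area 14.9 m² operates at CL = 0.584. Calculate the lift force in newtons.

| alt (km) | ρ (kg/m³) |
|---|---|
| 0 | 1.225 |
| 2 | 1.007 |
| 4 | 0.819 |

L = 24400 N

At 2 km, from the table: ρ = 1.007 kg/m³.
L = ½ρv²S·CL = ½ × 1.007 × 74.7² × 14.9 × 0.584 = 24400 N ≈ 24.4 kN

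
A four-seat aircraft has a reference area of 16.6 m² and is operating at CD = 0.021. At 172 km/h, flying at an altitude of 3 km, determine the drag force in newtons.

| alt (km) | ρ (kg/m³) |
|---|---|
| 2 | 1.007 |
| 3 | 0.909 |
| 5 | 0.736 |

At 3 km, from the table: ρ = 0.909 kg/m³.
Convert speed: v = 172 km/h ÷ 3.6 = 47.78 m/s.
Dynamic pressure q = ½ρv² = ½ × 0.909 × 47.78² = 1037 Pa.
D = q·S·CD = 1037 × 16.6 × 0.021 = 362 N

D = 362 N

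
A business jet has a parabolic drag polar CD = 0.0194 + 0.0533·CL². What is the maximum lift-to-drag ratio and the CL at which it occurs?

(L/D)max = 15.5, at CL = 0.603

For CD = CD0 + K·CL², (L/D)max occurs at CL* = √(CD0/K) and equals 1/(2√(K·CD0)).
(L/D)max = 1/(2√(0.0533 × 0.0194)) = 1/(2 × 0.03216) = 15.5
CL* = √(0.0194/0.0533) = 0.603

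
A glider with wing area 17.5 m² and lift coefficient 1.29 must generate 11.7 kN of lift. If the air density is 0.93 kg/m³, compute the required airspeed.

v = 33.4 m/s

L = ½ρv²S·CL ⇒ v = √(2L/(ρ·S·CL))
v = √(2 × 11700 / (0.93 × 17.5 × 1.29)) = √1115 = 33.4 m/s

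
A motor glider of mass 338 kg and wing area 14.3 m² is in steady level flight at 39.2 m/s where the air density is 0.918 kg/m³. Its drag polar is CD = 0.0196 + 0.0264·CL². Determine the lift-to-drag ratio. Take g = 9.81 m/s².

L/D = 14.6

Weight W = mg = 338 × 9.81 = 3315.8 N; in level flight L = W.
Dynamic pressure q = 0.5 × 0.918 × 39.2² = 705.3 Pa.
Required CL = L/(qS) = 3315.8/(705.3·14.3) = 0.3287.
CD = 0.0196 + 0.0264 × 0.3287² = 0.02245.
L/D = CL/CD = 0.3287 / 0.02245 = 14.6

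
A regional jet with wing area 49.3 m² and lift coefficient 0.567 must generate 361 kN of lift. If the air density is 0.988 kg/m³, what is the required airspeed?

L = ½ρv²S·CL ⇒ v = √(2L/(ρ·S·CL))
v = √(2 × 3.61×10^5 / (0.988 × 49.3 × 0.567)) = √26140 = 162 m/s

v = 162 m/s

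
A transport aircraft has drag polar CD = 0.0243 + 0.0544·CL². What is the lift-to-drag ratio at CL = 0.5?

CD = 0.0243 + 0.0544 × 0.5² = 0.0379
L/D = CL/CD = 0.5 / 0.0379 = 13.2

L/D = 13.2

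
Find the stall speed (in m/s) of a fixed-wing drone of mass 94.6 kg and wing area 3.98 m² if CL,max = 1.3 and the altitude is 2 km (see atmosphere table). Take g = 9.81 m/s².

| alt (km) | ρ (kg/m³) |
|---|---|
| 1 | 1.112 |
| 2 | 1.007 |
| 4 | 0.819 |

V_stall = 18.9 m/s

At 2 km, from the table: ρ = 1.007 kg/m³.
Weight W = mg = 94.6 × 9.81 = 928 N.
From L = ½ρV²S·CL,max = W: V_stall = √(2W/(ρSCL,max)) = √(2·928/(1.007·3.98·1.3))
V_stall = √356.2 = 18.9 m/s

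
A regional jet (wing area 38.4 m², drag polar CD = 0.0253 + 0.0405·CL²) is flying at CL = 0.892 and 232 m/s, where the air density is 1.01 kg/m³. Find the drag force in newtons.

CD = 0.0253 + 0.0405 × 0.892² = 0.05752
D = ½ρv²S·CD = ½ × 1.01 × 232² × 38.4 × 0.05752 = 60000 N

D = 60000 N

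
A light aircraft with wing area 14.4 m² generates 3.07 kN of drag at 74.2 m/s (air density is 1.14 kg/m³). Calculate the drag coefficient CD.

CD = 0.0679

From D = ½ρv²S·CD, rearranging gives CD = 2D/(ρv²S).
CD = 2 × 3070 / (1.14 × 74.2² × 14.4) = 0.0679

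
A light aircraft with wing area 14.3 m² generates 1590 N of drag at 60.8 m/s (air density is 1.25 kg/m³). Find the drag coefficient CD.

From D = ½ρv²S·CD, rearranging gives CD = 2D/(ρv²S).
CD = 2 × 1590 / (1.25 × 60.8² × 14.3) = 0.0481

CD = 0.0481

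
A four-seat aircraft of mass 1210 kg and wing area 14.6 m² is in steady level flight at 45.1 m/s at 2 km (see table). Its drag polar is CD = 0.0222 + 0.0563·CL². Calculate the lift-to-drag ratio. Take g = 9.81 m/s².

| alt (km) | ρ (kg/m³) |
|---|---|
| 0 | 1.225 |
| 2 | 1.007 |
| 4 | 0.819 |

L/D = 13.8

At 2 km, from the table: ρ = 1.007 kg/m³.
Weight W = mg = 1210 × 9.81 = 11870 N; in level flight L = W.
q = ½ρv² = ½ × 1.007 × 45.1² = 1024 Pa.
CL = W/(q·S) = 11870 / (1024 × 14.6) = 0.7939.
CD = 0.0222 + 0.0563 × 0.7939² = 0.05768.
L/D = CL/CD = 0.7939 / 0.05768 = 13.8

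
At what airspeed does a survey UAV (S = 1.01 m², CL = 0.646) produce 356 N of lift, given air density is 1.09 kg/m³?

v = 31.6 m/s

L = ½ρv²S·CL ⇒ v = √(2L/(ρ·S·CL))
v = √(2 × 356 / (1.09 × 1.01 × 0.646)) = √1001 = 31.6 m/s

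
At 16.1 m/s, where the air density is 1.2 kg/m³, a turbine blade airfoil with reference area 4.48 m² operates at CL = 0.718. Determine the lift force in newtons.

L = 500 N

L = ½ρv²S·CL = ½ × 1.2 × 16.1² × 4.48 × 0.718 = 500 N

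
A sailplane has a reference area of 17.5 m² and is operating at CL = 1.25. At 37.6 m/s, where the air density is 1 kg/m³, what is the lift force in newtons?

L = 15500 N

L = ½ρv²S·CL = ½ × 1 × 37.6² × 17.5 × 1.25 = 15500 N ≈ 15.5 kN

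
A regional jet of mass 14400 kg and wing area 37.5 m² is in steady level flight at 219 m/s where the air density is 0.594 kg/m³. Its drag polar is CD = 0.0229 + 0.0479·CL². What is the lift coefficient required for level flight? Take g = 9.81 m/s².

CL = 0.264

Weight W = mg = 14400 × 9.81 = 1.4126×10^5 N; in level flight L = W.
q = ½ρv² = ½ × 0.594 × 219² = 14240 Pa.
Required CL = L/(qS) = 1.4126×10^5/(14240·37.5) = 0.2645.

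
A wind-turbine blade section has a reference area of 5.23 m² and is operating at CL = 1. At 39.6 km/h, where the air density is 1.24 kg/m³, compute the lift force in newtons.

Convert speed: v = 39.6 km/h ÷ 3.6 = 11 m/s.
Dynamic pressure q = ½ρv² = ½ × 1.24 × 11² = 75.02 Pa.
L = q·S·CL = 75.02 × 5.23 × 1 = 392 N

L = 392 N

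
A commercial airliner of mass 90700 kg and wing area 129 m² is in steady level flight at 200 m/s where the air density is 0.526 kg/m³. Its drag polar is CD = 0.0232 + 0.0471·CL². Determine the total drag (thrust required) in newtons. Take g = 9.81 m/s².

Weight W = mg = 90700 × 9.81 = 8.8977×10^5 N; in level flight L = W.
q = ½ρv² = ½ × 0.526 × 200² = 10520 Pa.
CL = 2W/(ρv²S) = 2×8.8977×10^5/(0.526×200²×129) = 0.6556.
CD = 0.0232 + 0.0471 × 0.6556² = 0.04345.
D = q·S·CD = 10520 × 129 × 0.04345 = 58960 N

D = 59000 N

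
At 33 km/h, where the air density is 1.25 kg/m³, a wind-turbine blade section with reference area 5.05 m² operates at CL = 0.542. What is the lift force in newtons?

Convert speed: v = 33 km/h ÷ 3.6 = 9.167 m/s.
Dynamic pressure q = ½ρv² = ½ × 1.25 × 9.167² = 52.52 Pa.
L = q·S·CL = 52.52 × 5.05 × 0.542 = 144 N

L = 144 N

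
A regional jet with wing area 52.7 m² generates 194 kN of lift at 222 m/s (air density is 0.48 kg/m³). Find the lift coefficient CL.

From L = ½ρv²S·CL, rearranging gives CL = 2L/(ρv²S).
CL = 2 × 1.94×10^5 / (0.48 × 222² × 52.7) = 0.311

CL = 0.311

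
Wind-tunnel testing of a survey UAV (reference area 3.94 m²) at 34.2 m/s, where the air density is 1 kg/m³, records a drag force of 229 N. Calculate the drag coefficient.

CD = 0.0994

From D = ½ρv²S·CD, rearranging gives CD = 2D/(ρv²S).
CD = 2 × 229 / (1 × 34.2² × 3.94) = 0.0994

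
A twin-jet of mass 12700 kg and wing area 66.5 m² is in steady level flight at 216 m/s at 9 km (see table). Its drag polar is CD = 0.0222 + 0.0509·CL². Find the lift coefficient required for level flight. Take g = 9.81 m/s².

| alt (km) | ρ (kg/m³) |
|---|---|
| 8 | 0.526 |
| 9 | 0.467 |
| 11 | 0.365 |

CL = 0.172

At 9 km, from the table: ρ = 0.467 kg/m³.
Weight W = mg = 12700 × 9.81 = 1.2459×10^5 N; in level flight L = W.
q = ½ρv² = ½ × 0.467 × 216² = 10890 Pa.
CL = 2W/(ρv²S) = 2×1.2459×10^5/(0.467×216²×66.5) = 0.172.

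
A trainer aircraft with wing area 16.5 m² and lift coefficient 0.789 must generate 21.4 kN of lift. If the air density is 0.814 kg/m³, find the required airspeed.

L = ½ρv²S·CL ⇒ v = √(2L/(ρ·S·CL))
v = √(2 × 21400 / (0.814 × 16.5 × 0.789)) = √4039 = 63.6 m/s

v = 63.6 m/s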